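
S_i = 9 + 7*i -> [9, 16, 23, 30, 37]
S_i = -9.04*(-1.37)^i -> [-9.04, 12.38, -16.97, 23.25, -31.85]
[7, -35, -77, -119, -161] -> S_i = 7 + -42*i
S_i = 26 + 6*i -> [26, 32, 38, 44, 50]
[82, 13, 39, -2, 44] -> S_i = Random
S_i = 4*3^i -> [4, 12, 36, 108, 324]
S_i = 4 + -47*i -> [4, -43, -90, -137, -184]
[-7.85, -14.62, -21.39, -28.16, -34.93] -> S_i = -7.85 + -6.77*i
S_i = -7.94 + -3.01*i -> [-7.94, -10.95, -13.96, -16.97, -19.98]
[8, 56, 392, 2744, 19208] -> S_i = 8*7^i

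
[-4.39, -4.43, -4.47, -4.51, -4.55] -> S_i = -4.39 + -0.04*i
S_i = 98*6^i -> [98, 588, 3528, 21168, 127008]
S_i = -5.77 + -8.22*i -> [-5.77, -13.99, -22.21, -30.43, -38.65]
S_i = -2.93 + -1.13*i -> [-2.93, -4.06, -5.19, -6.32, -7.45]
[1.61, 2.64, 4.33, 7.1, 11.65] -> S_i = 1.61*1.64^i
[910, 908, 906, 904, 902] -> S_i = 910 + -2*i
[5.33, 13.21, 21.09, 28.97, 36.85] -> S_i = 5.33 + 7.88*i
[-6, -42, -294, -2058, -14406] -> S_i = -6*7^i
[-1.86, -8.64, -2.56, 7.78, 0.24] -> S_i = Random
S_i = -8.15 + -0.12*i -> [-8.15, -8.27, -8.39, -8.51, -8.63]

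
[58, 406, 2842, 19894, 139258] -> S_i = 58*7^i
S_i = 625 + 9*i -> [625, 634, 643, 652, 661]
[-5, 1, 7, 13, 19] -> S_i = -5 + 6*i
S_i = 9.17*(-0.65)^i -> [9.17, -5.96, 3.87, -2.52, 1.64]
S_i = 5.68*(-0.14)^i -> [5.68, -0.8, 0.11, -0.02, 0.0]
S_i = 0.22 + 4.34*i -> [0.22, 4.56, 8.9, 13.24, 17.58]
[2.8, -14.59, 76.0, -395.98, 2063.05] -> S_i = 2.80*(-5.21)^i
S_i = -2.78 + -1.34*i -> [-2.78, -4.12, -5.46, -6.8, -8.14]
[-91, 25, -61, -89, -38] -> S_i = Random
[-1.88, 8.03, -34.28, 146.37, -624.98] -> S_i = -1.88*(-4.27)^i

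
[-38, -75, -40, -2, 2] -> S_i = Random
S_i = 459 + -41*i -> [459, 418, 377, 336, 295]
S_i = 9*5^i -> [9, 45, 225, 1125, 5625]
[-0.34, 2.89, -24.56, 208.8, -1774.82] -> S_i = -0.34*(-8.50)^i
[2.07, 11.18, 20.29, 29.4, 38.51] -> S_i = 2.07 + 9.11*i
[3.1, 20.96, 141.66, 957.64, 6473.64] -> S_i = 3.10*6.76^i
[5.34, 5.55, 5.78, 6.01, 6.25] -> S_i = 5.34*1.04^i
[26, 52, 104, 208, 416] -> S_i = 26*2^i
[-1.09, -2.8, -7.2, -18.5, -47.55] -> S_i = -1.09*2.57^i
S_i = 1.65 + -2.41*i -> [1.65, -0.76, -3.17, -5.58, -7.99]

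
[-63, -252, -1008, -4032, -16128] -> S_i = -63*4^i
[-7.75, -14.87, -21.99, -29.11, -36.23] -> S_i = -7.75 + -7.12*i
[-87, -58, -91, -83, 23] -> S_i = Random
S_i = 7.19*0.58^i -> [7.19, 4.17, 2.42, 1.4, 0.81]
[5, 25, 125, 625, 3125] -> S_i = 5*5^i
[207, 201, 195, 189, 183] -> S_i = 207 + -6*i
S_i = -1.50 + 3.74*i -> [-1.5, 2.24, 5.98, 9.72, 13.46]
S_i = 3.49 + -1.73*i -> [3.49, 1.76, 0.03, -1.7, -3.43]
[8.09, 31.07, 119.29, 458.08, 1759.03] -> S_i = 8.09*3.84^i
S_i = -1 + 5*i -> [-1, 4, 9, 14, 19]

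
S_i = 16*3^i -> [16, 48, 144, 432, 1296]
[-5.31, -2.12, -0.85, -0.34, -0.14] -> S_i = -5.31*0.40^i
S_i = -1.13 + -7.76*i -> [-1.13, -8.89, -16.65, -24.41, -32.17]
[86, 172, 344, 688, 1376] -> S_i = 86*2^i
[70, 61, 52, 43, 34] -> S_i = 70 + -9*i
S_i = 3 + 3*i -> [3, 6, 9, 12, 15]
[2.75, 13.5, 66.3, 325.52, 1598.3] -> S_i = 2.75*4.91^i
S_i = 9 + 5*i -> [9, 14, 19, 24, 29]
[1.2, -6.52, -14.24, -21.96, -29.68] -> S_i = 1.20 + -7.72*i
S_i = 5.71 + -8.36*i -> [5.71, -2.65, -11.01, -19.37, -27.73]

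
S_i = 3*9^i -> [3, 27, 243, 2187, 19683]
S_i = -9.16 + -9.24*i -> [-9.16, -18.4, -27.64, -36.88, -46.12]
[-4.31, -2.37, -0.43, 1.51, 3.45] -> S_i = -4.31 + 1.94*i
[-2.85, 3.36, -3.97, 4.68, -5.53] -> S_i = -2.85*(-1.18)^i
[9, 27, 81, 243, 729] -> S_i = 9*3^i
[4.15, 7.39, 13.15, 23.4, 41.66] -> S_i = 4.15*1.78^i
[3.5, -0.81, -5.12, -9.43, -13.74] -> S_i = 3.50 + -4.31*i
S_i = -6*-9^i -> [-6, 54, -486, 4374, -39366]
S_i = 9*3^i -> [9, 27, 81, 243, 729]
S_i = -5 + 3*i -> [-5, -2, 1, 4, 7]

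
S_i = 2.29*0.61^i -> [2.29, 1.4, 0.85, 0.52, 0.32]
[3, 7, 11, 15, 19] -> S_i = 3 + 4*i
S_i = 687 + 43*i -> [687, 730, 773, 816, 859]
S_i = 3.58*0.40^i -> [3.58, 1.43, 0.57, 0.23, 0.09]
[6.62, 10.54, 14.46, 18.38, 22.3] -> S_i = 6.62 + 3.92*i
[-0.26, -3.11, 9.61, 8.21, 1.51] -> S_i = Random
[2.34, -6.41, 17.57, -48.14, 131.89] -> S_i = 2.34*(-2.74)^i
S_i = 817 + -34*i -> [817, 783, 749, 715, 681]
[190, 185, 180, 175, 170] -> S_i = 190 + -5*i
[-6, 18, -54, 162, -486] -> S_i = -6*-3^i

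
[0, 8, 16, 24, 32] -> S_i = 0 + 8*i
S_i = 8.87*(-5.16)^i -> [8.87, -45.77, 236.17, -1218.63, 6288.14]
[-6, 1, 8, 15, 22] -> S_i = -6 + 7*i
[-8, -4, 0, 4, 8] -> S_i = -8 + 4*i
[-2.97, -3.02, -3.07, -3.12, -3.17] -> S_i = -2.97 + -0.05*i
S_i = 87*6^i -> [87, 522, 3132, 18792, 112752]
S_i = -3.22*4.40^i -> [-3.22, -14.17, -62.34, -274.29, -1206.89]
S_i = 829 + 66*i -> [829, 895, 961, 1027, 1093]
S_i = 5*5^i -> [5, 25, 125, 625, 3125]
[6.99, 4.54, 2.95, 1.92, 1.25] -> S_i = 6.99*0.65^i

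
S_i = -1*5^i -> [-1, -5, -25, -125, -625]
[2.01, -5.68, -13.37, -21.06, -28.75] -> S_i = 2.01 + -7.69*i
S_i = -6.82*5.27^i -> [-6.82, -35.94, -189.41, -998.2, -5260.5]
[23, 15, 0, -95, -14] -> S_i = Random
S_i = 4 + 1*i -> [4, 5, 6, 7, 8]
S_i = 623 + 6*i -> [623, 629, 635, 641, 647]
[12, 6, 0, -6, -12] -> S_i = 12 + -6*i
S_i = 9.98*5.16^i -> [9.98, 51.5, 265.72, 1371.13, 7075.05]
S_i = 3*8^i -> [3, 24, 192, 1536, 12288]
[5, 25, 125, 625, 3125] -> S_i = 5*5^i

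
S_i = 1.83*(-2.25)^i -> [1.83, -4.12, 9.26, -20.84, 46.9]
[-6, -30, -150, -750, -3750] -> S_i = -6*5^i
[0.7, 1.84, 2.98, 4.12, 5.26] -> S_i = 0.70 + 1.14*i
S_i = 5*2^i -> [5, 10, 20, 40, 80]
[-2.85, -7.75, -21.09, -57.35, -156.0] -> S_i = -2.85*2.72^i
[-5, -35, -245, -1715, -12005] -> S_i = -5*7^i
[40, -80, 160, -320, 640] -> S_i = 40*-2^i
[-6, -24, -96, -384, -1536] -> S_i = -6*4^i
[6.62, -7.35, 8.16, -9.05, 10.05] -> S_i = 6.62*(-1.11)^i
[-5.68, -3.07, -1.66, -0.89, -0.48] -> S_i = -5.68*0.54^i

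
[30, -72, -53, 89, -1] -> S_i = Random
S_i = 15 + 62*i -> [15, 77, 139, 201, 263]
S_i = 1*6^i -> [1, 6, 36, 216, 1296]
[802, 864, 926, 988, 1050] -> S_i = 802 + 62*i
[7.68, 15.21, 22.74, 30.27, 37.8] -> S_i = 7.68 + 7.53*i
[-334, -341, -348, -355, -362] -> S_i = -334 + -7*i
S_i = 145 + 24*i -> [145, 169, 193, 217, 241]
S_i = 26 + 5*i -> [26, 31, 36, 41, 46]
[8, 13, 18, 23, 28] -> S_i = 8 + 5*i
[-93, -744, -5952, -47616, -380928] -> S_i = -93*8^i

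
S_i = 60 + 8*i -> [60, 68, 76, 84, 92]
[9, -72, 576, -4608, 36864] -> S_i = 9*-8^i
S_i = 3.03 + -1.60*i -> [3.03, 1.43, -0.17, -1.77, -3.37]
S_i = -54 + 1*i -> [-54, -53, -52, -51, -50]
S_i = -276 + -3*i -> [-276, -279, -282, -285, -288]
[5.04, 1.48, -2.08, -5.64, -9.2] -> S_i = 5.04 + -3.56*i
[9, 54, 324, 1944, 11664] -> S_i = 9*6^i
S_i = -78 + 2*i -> [-78, -76, -74, -72, -70]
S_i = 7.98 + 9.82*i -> [7.98, 17.8, 27.62, 37.44, 47.26]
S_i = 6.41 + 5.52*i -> [6.41, 11.93, 17.45, 22.97, 28.49]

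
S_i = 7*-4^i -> [7, -28, 112, -448, 1792]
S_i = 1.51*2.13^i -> [1.51, 3.22, 6.85, 14.59, 31.08]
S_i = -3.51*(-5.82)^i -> [-3.51, 20.43, -118.89, 691.95, -4027.16]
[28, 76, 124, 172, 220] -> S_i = 28 + 48*i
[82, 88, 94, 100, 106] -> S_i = 82 + 6*i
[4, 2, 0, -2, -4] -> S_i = 4 + -2*i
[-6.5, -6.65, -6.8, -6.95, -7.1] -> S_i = -6.50 + -0.15*i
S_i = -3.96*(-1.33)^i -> [-3.96, 5.27, -7.0, 9.32, -12.39]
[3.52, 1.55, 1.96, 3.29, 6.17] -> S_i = Random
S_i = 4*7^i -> [4, 28, 196, 1372, 9604]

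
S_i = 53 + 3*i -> [53, 56, 59, 62, 65]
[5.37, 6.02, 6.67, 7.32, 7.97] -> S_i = 5.37 + 0.65*i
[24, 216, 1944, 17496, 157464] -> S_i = 24*9^i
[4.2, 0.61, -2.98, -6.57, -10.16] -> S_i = 4.20 + -3.59*i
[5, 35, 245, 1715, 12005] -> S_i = 5*7^i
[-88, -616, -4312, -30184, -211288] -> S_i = -88*7^i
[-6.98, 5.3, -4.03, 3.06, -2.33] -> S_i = -6.98*(-0.76)^i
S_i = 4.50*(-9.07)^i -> [4.5, -40.82, 370.19, -3357.64, 30453.81]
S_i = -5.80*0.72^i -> [-5.8, -4.18, -3.01, -2.16, -1.56]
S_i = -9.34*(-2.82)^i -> [-9.34, 26.34, -74.28, 209.46, -590.67]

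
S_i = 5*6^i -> [5, 30, 180, 1080, 6480]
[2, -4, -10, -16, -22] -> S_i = 2 + -6*i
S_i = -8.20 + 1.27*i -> [-8.2, -6.93, -5.66, -4.39, -3.12]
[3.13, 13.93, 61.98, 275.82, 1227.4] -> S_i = 3.13*4.45^i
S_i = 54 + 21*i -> [54, 75, 96, 117, 138]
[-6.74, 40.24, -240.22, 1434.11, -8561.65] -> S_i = -6.74*(-5.97)^i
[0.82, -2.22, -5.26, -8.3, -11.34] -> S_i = 0.82 + -3.04*i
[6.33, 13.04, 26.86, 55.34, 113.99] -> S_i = 6.33*2.06^i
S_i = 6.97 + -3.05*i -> [6.97, 3.92, 0.87, -2.18, -5.23]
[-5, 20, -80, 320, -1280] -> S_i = -5*-4^i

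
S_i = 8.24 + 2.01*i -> [8.24, 10.25, 12.26, 14.27, 16.28]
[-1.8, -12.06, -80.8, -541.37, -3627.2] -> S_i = -1.80*6.70^i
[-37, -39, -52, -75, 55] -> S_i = Random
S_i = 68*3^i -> [68, 204, 612, 1836, 5508]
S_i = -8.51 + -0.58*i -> [-8.51, -9.09, -9.67, -10.25, -10.83]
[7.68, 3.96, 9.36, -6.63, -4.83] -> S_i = Random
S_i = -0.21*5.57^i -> [-0.21, -1.17, -6.52, -36.29, -202.13]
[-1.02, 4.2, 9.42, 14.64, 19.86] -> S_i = -1.02 + 5.22*i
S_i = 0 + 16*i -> [0, 16, 32, 48, 64]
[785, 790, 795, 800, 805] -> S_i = 785 + 5*i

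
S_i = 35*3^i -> [35, 105, 315, 945, 2835]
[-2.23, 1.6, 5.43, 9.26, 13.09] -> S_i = -2.23 + 3.83*i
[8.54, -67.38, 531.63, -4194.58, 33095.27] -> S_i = 8.54*(-7.89)^i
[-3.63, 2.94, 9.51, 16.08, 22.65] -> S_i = -3.63 + 6.57*i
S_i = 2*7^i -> [2, 14, 98, 686, 4802]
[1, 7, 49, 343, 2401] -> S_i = 1*7^i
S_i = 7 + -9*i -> [7, -2, -11, -20, -29]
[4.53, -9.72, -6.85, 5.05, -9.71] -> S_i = Random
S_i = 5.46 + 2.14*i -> [5.46, 7.6, 9.74, 11.88, 14.02]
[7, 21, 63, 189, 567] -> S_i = 7*3^i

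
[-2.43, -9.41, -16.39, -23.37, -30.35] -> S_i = -2.43 + -6.98*i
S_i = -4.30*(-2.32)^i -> [-4.3, 9.98, -23.14, 53.69, -124.57]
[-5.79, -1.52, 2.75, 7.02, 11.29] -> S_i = -5.79 + 4.27*i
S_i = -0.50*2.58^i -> [-0.5, -1.29, -3.33, -8.59, -22.15]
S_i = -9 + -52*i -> [-9, -61, -113, -165, -217]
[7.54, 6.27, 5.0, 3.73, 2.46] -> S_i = 7.54 + -1.27*i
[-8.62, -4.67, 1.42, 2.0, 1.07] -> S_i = Random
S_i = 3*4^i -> [3, 12, 48, 192, 768]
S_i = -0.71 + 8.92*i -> [-0.71, 8.21, 17.13, 26.05, 34.97]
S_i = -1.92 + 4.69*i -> [-1.92, 2.77, 7.46, 12.15, 16.84]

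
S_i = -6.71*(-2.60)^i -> [-6.71, 17.45, -45.36, 117.93, -306.63]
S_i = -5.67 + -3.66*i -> [-5.67, -9.33, -12.99, -16.65, -20.31]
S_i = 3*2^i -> [3, 6, 12, 24, 48]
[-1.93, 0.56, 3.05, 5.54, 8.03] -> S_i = -1.93 + 2.49*i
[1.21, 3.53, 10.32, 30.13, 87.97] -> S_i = 1.21*2.92^i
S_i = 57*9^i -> [57, 513, 4617, 41553, 373977]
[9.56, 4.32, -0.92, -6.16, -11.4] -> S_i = 9.56 + -5.24*i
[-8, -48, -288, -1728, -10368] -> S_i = -8*6^i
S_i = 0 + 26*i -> [0, 26, 52, 78, 104]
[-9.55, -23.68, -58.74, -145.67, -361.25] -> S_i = -9.55*2.48^i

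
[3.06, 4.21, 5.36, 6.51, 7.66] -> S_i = 3.06 + 1.15*i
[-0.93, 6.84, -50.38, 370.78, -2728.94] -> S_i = -0.93*(-7.36)^i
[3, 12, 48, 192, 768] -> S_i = 3*4^i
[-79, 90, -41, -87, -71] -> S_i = Random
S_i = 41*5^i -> [41, 205, 1025, 5125, 25625]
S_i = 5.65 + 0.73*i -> [5.65, 6.38, 7.11, 7.84, 8.57]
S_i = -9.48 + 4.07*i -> [-9.48, -5.41, -1.34, 2.73, 6.8]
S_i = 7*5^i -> [7, 35, 175, 875, 4375]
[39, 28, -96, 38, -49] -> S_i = Random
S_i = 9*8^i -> [9, 72, 576, 4608, 36864]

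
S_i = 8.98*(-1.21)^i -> [8.98, -10.87, 13.15, -15.91, 19.25]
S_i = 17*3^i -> [17, 51, 153, 459, 1377]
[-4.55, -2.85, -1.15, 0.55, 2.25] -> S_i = -4.55 + 1.70*i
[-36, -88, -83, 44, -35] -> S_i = Random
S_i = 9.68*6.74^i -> [9.68, 65.24, 439.74, 2963.84, 19976.3]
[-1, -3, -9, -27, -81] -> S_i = -1*3^i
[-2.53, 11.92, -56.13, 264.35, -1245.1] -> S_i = -2.53*(-4.71)^i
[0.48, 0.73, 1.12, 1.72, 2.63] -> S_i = 0.48*1.53^i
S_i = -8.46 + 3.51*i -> [-8.46, -4.95, -1.44, 2.07, 5.58]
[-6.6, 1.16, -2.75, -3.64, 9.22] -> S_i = Random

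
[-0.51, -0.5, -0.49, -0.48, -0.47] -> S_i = -0.51 + 0.01*i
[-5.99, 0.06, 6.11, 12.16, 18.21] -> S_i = -5.99 + 6.05*i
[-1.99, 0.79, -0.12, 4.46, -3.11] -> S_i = Random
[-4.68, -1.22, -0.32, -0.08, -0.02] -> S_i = -4.68*0.26^i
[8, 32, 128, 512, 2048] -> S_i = 8*4^i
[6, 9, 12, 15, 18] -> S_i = 6 + 3*i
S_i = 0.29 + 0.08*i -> [0.29, 0.37, 0.45, 0.53, 0.61]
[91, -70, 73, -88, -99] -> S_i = Random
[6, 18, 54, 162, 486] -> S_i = 6*3^i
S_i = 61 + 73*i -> [61, 134, 207, 280, 353]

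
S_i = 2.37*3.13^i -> [2.37, 7.42, 23.22, 72.67, 227.47]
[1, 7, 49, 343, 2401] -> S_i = 1*7^i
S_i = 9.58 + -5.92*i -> [9.58, 3.66, -2.26, -8.18, -14.1]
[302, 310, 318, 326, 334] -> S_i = 302 + 8*i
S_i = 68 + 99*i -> [68, 167, 266, 365, 464]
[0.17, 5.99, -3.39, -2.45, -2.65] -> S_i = Random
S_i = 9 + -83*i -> [9, -74, -157, -240, -323]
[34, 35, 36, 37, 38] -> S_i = 34 + 1*i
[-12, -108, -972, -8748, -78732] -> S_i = -12*9^i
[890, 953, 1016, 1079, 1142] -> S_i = 890 + 63*i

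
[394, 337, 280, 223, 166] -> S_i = 394 + -57*i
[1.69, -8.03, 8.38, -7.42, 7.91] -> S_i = Random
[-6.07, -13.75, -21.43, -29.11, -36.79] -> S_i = -6.07 + -7.68*i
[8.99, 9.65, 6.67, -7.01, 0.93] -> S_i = Random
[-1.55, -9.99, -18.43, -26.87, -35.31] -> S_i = -1.55 + -8.44*i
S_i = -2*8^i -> [-2, -16, -128, -1024, -8192]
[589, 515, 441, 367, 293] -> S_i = 589 + -74*i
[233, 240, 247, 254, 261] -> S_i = 233 + 7*i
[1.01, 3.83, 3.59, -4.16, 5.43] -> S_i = Random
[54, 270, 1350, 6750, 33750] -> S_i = 54*5^i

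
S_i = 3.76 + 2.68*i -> [3.76, 6.44, 9.12, 11.8, 14.48]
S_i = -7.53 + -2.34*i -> [-7.53, -9.87, -12.21, -14.55, -16.89]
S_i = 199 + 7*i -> [199, 206, 213, 220, 227]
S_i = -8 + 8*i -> [-8, 0, 8, 16, 24]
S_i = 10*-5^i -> [10, -50, 250, -1250, 6250]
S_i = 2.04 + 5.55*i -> [2.04, 7.59, 13.14, 18.69, 24.24]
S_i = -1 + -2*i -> [-1, -3, -5, -7, -9]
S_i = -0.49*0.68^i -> [-0.49, -0.33, -0.23, -0.15, -0.1]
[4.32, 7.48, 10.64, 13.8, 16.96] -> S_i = 4.32 + 3.16*i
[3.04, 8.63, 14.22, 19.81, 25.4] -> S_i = 3.04 + 5.59*i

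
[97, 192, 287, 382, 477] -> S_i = 97 + 95*i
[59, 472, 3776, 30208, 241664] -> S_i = 59*8^i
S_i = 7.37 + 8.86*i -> [7.37, 16.23, 25.09, 33.95, 42.81]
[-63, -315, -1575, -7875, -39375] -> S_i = -63*5^i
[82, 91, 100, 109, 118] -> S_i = 82 + 9*i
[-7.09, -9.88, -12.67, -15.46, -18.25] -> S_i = -7.09 + -2.79*i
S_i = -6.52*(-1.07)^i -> [-6.52, 6.98, -7.46, 7.99, -8.55]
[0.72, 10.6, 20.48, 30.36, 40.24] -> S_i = 0.72 + 9.88*i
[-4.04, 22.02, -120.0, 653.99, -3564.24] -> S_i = -4.04*(-5.45)^i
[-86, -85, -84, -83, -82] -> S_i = -86 + 1*i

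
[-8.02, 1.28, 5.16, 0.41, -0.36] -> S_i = Random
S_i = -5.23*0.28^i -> [-5.23, -1.46, -0.41, -0.11, -0.03]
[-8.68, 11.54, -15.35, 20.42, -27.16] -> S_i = -8.68*(-1.33)^i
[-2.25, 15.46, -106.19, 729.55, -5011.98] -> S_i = -2.25*(-6.87)^i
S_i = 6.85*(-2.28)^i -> [6.85, -15.62, 35.61, -81.19, 185.11]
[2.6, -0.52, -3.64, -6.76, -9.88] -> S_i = 2.60 + -3.12*i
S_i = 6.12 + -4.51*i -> [6.12, 1.61, -2.9, -7.41, -11.92]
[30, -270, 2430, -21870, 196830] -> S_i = 30*-9^i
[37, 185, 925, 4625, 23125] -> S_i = 37*5^i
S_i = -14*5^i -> [-14, -70, -350, -1750, -8750]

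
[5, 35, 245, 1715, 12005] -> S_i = 5*7^i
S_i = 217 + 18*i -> [217, 235, 253, 271, 289]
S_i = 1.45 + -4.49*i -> [1.45, -3.04, -7.53, -12.02, -16.51]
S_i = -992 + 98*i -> [-992, -894, -796, -698, -600]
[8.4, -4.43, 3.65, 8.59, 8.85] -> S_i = Random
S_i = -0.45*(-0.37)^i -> [-0.45, 0.17, -0.06, 0.02, -0.01]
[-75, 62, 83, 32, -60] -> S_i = Random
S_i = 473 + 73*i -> [473, 546, 619, 692, 765]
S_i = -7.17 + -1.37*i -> [-7.17, -8.54, -9.91, -11.28, -12.65]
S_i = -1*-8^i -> [-1, 8, -64, 512, -4096]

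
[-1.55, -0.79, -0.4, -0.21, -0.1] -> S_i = -1.55*0.51^i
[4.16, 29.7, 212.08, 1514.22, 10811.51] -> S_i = 4.16*7.14^i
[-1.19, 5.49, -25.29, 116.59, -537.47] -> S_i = -1.19*(-4.61)^i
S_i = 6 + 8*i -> [6, 14, 22, 30, 38]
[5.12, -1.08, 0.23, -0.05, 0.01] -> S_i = 5.12*(-0.21)^i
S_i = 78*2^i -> [78, 156, 312, 624, 1248]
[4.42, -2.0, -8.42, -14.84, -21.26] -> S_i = 4.42 + -6.42*i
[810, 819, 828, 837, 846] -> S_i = 810 + 9*i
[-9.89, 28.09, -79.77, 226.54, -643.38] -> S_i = -9.89*(-2.84)^i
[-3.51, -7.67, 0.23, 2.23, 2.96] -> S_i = Random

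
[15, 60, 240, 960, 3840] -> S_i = 15*4^i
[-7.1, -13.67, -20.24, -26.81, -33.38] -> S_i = -7.10 + -6.57*i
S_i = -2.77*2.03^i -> [-2.77, -5.62, -11.41, -23.17, -47.04]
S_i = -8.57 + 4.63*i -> [-8.57, -3.94, 0.69, 5.32, 9.95]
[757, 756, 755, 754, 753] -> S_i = 757 + -1*i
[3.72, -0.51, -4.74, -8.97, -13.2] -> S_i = 3.72 + -4.23*i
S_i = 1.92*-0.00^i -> [1.92, -0.0, 0.0, -0.0, 0.0]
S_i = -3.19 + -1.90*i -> [-3.19, -5.09, -6.99, -8.89, -10.79]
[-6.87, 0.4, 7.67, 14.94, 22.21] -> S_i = -6.87 + 7.27*i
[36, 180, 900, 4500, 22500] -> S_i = 36*5^i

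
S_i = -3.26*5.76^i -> [-3.26, -18.78, -108.16, -623.0, -3588.46]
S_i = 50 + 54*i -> [50, 104, 158, 212, 266]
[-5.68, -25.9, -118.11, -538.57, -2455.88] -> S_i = -5.68*4.56^i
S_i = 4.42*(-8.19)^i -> [4.42, -36.2, 296.48, -2428.14, 19886.48]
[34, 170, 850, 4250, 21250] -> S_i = 34*5^i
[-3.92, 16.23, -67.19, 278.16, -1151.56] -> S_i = -3.92*(-4.14)^i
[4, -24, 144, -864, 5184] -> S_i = 4*-6^i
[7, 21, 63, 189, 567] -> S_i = 7*3^i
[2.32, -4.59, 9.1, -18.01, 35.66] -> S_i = 2.32*(-1.98)^i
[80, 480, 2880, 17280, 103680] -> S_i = 80*6^i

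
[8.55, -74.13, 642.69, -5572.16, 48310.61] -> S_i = 8.55*(-8.67)^i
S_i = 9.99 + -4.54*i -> [9.99, 5.45, 0.91, -3.63, -8.17]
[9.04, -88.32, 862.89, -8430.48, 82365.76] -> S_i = 9.04*(-9.77)^i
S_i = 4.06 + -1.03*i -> [4.06, 3.03, 2.0, 0.97, -0.06]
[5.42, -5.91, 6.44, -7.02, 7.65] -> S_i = 5.42*(-1.09)^i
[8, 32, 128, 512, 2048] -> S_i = 8*4^i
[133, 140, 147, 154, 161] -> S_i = 133 + 7*i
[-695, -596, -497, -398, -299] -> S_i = -695 + 99*i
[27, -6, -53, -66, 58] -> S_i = Random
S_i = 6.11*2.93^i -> [6.11, 17.9, 52.45, 153.69, 450.31]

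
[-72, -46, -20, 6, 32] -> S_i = -72 + 26*i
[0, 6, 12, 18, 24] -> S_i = 0 + 6*i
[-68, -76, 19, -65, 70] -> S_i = Random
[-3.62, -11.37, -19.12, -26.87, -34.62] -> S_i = -3.62 + -7.75*i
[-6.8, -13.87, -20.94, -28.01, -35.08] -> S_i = -6.80 + -7.07*i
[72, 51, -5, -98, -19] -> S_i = Random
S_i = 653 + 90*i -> [653, 743, 833, 923, 1013]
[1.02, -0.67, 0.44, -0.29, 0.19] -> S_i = 1.02*(-0.66)^i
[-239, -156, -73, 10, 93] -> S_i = -239 + 83*i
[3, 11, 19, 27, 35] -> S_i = 3 + 8*i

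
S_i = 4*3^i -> [4, 12, 36, 108, 324]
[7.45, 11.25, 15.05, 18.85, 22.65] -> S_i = 7.45 + 3.80*i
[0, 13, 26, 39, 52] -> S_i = 0 + 13*i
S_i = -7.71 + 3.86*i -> [-7.71, -3.85, 0.01, 3.87, 7.73]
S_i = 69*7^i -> [69, 483, 3381, 23667, 165669]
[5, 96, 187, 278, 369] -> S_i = 5 + 91*i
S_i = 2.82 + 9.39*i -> [2.82, 12.21, 21.6, 30.99, 40.38]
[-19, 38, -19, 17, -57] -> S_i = Random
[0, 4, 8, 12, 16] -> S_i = 0 + 4*i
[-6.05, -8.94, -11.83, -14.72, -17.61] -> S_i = -6.05 + -2.89*i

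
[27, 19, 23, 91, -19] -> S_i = Random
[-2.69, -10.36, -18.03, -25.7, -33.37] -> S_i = -2.69 + -7.67*i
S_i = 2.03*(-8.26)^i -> [2.03, -16.77, 138.5, -1144.03, 9449.66]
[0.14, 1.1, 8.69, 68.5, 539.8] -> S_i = 0.14*7.88^i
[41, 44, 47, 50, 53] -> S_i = 41 + 3*i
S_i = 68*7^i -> [68, 476, 3332, 23324, 163268]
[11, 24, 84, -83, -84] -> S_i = Random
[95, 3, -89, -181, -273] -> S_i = 95 + -92*i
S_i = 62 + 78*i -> [62, 140, 218, 296, 374]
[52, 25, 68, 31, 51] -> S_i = Random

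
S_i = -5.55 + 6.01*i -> [-5.55, 0.46, 6.47, 12.48, 18.49]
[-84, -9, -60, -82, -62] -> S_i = Random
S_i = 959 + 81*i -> [959, 1040, 1121, 1202, 1283]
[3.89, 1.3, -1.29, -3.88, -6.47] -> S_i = 3.89 + -2.59*i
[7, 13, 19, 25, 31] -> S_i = 7 + 6*i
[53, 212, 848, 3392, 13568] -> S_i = 53*4^i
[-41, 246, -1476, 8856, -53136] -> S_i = -41*-6^i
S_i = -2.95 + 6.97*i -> [-2.95, 4.02, 10.99, 17.96, 24.93]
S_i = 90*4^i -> [90, 360, 1440, 5760, 23040]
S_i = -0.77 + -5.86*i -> [-0.77, -6.63, -12.49, -18.35, -24.21]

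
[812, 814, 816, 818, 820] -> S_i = 812 + 2*i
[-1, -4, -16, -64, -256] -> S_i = -1*4^i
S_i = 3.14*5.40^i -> [3.14, 16.96, 91.56, 494.44, 2669.96]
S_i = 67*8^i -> [67, 536, 4288, 34304, 274432]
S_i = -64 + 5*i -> [-64, -59, -54, -49, -44]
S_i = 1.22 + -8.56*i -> [1.22, -7.34, -15.9, -24.46, -33.02]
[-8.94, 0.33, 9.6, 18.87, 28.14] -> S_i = -8.94 + 9.27*i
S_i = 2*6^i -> [2, 12, 72, 432, 2592]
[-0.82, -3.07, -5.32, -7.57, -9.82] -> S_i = -0.82 + -2.25*i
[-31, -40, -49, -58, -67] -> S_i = -31 + -9*i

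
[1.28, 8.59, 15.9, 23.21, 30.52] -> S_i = 1.28 + 7.31*i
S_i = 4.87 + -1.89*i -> [4.87, 2.98, 1.09, -0.8, -2.69]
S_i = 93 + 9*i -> [93, 102, 111, 120, 129]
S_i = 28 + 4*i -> [28, 32, 36, 40, 44]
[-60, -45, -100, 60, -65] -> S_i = Random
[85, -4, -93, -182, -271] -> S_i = 85 + -89*i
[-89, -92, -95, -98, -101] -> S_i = -89 + -3*i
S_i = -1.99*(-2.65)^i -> [-1.99, 5.27, -13.97, 37.03, -98.14]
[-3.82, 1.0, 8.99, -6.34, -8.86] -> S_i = Random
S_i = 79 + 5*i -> [79, 84, 89, 94, 99]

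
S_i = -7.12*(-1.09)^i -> [-7.12, 7.76, -8.46, 9.22, -10.05]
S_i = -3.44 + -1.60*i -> [-3.44, -5.04, -6.64, -8.24, -9.84]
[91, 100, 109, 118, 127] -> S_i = 91 + 9*i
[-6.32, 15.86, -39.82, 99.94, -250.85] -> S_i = -6.32*(-2.51)^i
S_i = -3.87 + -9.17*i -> [-3.87, -13.04, -22.21, -31.38, -40.55]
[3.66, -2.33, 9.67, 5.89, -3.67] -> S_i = Random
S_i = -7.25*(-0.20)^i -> [-7.25, 1.45, -0.29, 0.06, -0.01]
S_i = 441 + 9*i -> [441, 450, 459, 468, 477]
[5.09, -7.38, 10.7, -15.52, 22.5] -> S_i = 5.09*(-1.45)^i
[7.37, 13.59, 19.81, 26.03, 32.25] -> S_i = 7.37 + 6.22*i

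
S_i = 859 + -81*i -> [859, 778, 697, 616, 535]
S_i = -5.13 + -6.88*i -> [-5.13, -12.01, -18.89, -25.77, -32.65]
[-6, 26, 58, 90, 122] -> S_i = -6 + 32*i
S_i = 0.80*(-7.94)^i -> [0.8, -6.35, 50.43, -400.45, 3179.6]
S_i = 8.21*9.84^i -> [8.21, 80.79, 794.94, 7822.19, 76970.37]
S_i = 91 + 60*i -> [91, 151, 211, 271, 331]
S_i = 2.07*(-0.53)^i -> [2.07, -1.1, 0.58, -0.31, 0.16]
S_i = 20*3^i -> [20, 60, 180, 540, 1620]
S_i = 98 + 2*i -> [98, 100, 102, 104, 106]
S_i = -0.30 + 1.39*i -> [-0.3, 1.09, 2.48, 3.87, 5.26]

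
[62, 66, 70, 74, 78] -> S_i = 62 + 4*i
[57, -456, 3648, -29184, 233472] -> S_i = 57*-8^i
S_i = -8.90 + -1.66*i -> [-8.9, -10.56, -12.22, -13.88, -15.54]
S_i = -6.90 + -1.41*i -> [-6.9, -8.31, -9.72, -11.13, -12.54]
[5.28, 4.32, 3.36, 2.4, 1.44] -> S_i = 5.28 + -0.96*i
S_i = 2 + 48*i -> [2, 50, 98, 146, 194]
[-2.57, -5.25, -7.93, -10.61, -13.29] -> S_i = -2.57 + -2.68*i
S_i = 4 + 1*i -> [4, 5, 6, 7, 8]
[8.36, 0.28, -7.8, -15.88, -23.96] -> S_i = 8.36 + -8.08*i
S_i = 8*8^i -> [8, 64, 512, 4096, 32768]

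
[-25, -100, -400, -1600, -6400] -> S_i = -25*4^i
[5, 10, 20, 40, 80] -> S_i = 5*2^i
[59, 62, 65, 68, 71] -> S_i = 59 + 3*i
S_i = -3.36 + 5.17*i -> [-3.36, 1.81, 6.98, 12.15, 17.32]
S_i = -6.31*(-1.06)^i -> [-6.31, 6.69, -7.09, 7.52, -7.97]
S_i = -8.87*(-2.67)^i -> [-8.87, 23.68, -63.23, 168.83, -450.78]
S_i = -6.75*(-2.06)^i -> [-6.75, 13.9, -28.64, 59.01, -121.55]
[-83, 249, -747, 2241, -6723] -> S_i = -83*-3^i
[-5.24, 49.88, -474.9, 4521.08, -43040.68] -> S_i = -5.24*(-9.52)^i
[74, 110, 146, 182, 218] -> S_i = 74 + 36*i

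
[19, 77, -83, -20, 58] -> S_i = Random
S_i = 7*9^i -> [7, 63, 567, 5103, 45927]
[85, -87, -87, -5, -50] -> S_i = Random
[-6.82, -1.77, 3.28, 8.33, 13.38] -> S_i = -6.82 + 5.05*i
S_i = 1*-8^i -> [1, -8, 64, -512, 4096]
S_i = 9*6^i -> [9, 54, 324, 1944, 11664]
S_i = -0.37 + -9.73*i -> [-0.37, -10.1, -19.83, -29.56, -39.29]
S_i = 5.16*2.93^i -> [5.16, 15.12, 44.3, 129.79, 380.29]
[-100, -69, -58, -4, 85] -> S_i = Random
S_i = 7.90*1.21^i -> [7.9, 9.56, 11.57, 14.0, 16.93]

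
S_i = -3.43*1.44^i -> [-3.43, -4.94, -7.11, -10.24, -14.75]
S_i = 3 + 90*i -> [3, 93, 183, 273, 363]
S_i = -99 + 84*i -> [-99, -15, 69, 153, 237]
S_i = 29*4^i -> [29, 116, 464, 1856, 7424]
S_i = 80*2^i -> [80, 160, 320, 640, 1280]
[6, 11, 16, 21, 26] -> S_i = 6 + 5*i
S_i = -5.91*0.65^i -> [-5.91, -3.84, -2.5, -1.62, -1.05]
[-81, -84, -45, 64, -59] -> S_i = Random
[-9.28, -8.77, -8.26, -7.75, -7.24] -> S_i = -9.28 + 0.51*i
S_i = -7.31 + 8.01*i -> [-7.31, 0.7, 8.71, 16.72, 24.73]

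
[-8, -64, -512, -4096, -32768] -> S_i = -8*8^i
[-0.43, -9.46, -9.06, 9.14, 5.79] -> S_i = Random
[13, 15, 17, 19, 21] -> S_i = 13 + 2*i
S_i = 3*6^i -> [3, 18, 108, 648, 3888]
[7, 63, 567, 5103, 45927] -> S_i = 7*9^i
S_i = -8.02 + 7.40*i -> [-8.02, -0.62, 6.78, 14.18, 21.58]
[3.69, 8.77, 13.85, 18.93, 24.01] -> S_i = 3.69 + 5.08*i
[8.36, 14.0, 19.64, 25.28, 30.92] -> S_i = 8.36 + 5.64*i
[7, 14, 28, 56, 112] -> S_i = 7*2^i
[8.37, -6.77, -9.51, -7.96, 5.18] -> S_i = Random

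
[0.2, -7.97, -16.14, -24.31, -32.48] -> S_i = 0.20 + -8.17*i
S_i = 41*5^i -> [41, 205, 1025, 5125, 25625]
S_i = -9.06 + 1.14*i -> [-9.06, -7.92, -6.78, -5.64, -4.5]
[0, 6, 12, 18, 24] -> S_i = 0 + 6*i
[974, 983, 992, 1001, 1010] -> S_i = 974 + 9*i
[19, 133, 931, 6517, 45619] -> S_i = 19*7^i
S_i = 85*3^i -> [85, 255, 765, 2295, 6885]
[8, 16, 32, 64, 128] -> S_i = 8*2^i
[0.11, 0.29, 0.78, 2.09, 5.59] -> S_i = 0.11*2.67^i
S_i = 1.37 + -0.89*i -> [1.37, 0.48, -0.41, -1.3, -2.19]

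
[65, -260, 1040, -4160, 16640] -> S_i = 65*-4^i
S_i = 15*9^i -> [15, 135, 1215, 10935, 98415]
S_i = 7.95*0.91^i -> [7.95, 7.23, 6.58, 5.99, 5.45]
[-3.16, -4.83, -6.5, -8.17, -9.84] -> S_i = -3.16 + -1.67*i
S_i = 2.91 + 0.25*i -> [2.91, 3.16, 3.41, 3.66, 3.91]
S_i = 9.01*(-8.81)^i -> [9.01, -79.38, 699.32, -6161.02, 54278.57]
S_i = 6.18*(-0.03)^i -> [6.18, -0.19, 0.01, -0.0, 0.0]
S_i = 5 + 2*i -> [5, 7, 9, 11, 13]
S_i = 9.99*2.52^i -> [9.99, 25.17, 63.44, 159.87, 402.87]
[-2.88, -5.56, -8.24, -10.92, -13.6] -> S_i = -2.88 + -2.68*i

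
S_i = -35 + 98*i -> [-35, 63, 161, 259, 357]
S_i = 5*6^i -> [5, 30, 180, 1080, 6480]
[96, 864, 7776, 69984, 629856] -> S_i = 96*9^i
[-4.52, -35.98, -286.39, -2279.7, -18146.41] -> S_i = -4.52*7.96^i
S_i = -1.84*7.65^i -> [-1.84, -14.08, -107.68, -823.76, -6301.78]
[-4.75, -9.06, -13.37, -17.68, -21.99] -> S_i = -4.75 + -4.31*i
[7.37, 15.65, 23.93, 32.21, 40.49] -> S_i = 7.37 + 8.28*i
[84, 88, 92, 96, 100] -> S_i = 84 + 4*i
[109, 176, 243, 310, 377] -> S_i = 109 + 67*i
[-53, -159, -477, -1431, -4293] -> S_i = -53*3^i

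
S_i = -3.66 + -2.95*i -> [-3.66, -6.61, -9.56, -12.51, -15.46]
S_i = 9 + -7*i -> [9, 2, -5, -12, -19]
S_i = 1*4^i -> [1, 4, 16, 64, 256]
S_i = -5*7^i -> [-5, -35, -245, -1715, -12005]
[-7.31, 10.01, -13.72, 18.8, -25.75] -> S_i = -7.31*(-1.37)^i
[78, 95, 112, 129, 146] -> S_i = 78 + 17*i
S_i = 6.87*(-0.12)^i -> [6.87, -0.82, 0.1, -0.01, 0.0]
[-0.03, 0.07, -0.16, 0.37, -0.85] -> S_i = -0.03*(-2.31)^i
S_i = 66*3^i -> [66, 198, 594, 1782, 5346]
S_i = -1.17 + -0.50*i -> [-1.17, -1.67, -2.17, -2.67, -3.17]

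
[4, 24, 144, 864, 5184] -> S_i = 4*6^i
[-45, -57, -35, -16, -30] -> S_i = Random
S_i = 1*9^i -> [1, 9, 81, 729, 6561]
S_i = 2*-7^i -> [2, -14, 98, -686, 4802]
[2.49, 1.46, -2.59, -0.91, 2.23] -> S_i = Random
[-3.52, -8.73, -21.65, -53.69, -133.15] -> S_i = -3.52*2.48^i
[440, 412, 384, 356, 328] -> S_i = 440 + -28*i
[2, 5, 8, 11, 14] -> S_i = 2 + 3*i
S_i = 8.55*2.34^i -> [8.55, 20.01, 46.82, 109.55, 256.35]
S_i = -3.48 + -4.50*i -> [-3.48, -7.98, -12.48, -16.98, -21.48]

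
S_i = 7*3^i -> [7, 21, 63, 189, 567]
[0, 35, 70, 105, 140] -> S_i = 0 + 35*i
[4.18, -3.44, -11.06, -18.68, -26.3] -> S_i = 4.18 + -7.62*i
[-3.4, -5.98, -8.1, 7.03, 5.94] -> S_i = Random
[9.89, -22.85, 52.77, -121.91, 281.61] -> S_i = 9.89*(-2.31)^i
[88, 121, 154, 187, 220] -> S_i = 88 + 33*i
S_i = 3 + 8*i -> [3, 11, 19, 27, 35]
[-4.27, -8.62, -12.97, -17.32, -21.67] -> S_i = -4.27 + -4.35*i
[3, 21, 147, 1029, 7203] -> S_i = 3*7^i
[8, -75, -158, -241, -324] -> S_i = 8 + -83*i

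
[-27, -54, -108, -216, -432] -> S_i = -27*2^i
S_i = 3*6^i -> [3, 18, 108, 648, 3888]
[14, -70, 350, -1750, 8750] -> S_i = 14*-5^i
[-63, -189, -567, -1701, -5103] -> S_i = -63*3^i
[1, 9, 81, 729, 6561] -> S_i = 1*9^i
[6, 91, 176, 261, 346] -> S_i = 6 + 85*i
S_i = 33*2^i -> [33, 66, 132, 264, 528]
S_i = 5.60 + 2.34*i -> [5.6, 7.94, 10.28, 12.62, 14.96]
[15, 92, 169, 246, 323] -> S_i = 15 + 77*i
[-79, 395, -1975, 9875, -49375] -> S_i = -79*-5^i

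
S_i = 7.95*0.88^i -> [7.95, 7.0, 6.16, 5.42, 4.77]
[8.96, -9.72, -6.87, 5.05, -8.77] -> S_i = Random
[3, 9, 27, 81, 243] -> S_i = 3*3^i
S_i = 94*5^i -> [94, 470, 2350, 11750, 58750]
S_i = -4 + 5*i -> [-4, 1, 6, 11, 16]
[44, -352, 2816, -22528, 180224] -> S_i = 44*-8^i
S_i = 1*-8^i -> [1, -8, 64, -512, 4096]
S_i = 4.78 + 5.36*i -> [4.78, 10.14, 15.5, 20.86, 26.22]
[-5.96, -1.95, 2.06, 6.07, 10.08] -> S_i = -5.96 + 4.01*i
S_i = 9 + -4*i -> [9, 5, 1, -3, -7]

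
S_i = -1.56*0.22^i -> [-1.56, -0.34, -0.08, -0.02, -0.0]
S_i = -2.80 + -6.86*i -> [-2.8, -9.66, -16.52, -23.38, -30.24]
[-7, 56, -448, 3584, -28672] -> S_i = -7*-8^i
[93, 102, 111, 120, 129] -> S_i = 93 + 9*i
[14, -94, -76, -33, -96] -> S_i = Random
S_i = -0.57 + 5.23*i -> [-0.57, 4.66, 9.89, 15.12, 20.35]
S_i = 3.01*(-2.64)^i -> [3.01, -7.95, 20.98, -55.38, 146.21]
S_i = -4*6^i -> [-4, -24, -144, -864, -5184]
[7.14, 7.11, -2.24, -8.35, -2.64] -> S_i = Random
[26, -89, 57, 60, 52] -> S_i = Random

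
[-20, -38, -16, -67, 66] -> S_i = Random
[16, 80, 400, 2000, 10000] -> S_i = 16*5^i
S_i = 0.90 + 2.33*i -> [0.9, 3.23, 5.56, 7.89, 10.22]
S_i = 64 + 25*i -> [64, 89, 114, 139, 164]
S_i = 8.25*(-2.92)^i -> [8.25, -24.09, 70.34, -205.4, 599.77]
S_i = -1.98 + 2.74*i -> [-1.98, 0.76, 3.5, 6.24, 8.98]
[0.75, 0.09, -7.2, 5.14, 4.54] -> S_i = Random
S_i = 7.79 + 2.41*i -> [7.79, 10.2, 12.61, 15.02, 17.43]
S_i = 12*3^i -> [12, 36, 108, 324, 972]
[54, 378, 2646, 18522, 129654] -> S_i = 54*7^i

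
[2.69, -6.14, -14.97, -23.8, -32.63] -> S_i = 2.69 + -8.83*i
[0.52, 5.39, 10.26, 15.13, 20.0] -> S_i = 0.52 + 4.87*i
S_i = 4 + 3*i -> [4, 7, 10, 13, 16]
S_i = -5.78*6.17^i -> [-5.78, -35.66, -220.04, -1357.64, -8376.61]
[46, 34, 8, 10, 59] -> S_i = Random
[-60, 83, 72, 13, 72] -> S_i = Random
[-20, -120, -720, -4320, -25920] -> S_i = -20*6^i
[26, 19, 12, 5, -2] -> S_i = 26 + -7*i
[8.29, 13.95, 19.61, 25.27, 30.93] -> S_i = 8.29 + 5.66*i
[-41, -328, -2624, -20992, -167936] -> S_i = -41*8^i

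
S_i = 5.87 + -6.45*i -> [5.87, -0.58, -7.03, -13.48, -19.93]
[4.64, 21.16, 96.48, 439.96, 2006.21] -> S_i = 4.64*4.56^i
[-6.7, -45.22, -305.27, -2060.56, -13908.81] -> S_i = -6.70*6.75^i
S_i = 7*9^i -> [7, 63, 567, 5103, 45927]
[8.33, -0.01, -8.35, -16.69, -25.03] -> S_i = 8.33 + -8.34*i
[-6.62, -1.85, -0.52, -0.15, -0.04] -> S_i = -6.62*0.28^i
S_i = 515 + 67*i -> [515, 582, 649, 716, 783]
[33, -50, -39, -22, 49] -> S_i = Random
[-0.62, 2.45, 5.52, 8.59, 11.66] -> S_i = -0.62 + 3.07*i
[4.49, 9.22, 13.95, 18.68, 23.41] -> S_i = 4.49 + 4.73*i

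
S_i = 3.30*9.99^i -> [3.3, 32.97, 329.34, 3290.11, 32868.2]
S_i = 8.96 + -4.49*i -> [8.96, 4.47, -0.02, -4.51, -9.0]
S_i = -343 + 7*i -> [-343, -336, -329, -322, -315]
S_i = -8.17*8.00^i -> [-8.17, -65.36, -522.88, -4183.04, -33464.32]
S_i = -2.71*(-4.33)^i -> [-2.71, 11.73, -50.81, 220.01, -952.62]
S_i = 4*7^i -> [4, 28, 196, 1372, 9604]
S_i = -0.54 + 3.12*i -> [-0.54, 2.58, 5.7, 8.82, 11.94]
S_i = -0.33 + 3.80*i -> [-0.33, 3.47, 7.27, 11.07, 14.87]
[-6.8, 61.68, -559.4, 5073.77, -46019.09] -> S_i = -6.80*(-9.07)^i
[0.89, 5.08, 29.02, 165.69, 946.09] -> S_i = 0.89*5.71^i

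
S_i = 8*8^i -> [8, 64, 512, 4096, 32768]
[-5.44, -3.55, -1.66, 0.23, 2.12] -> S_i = -5.44 + 1.89*i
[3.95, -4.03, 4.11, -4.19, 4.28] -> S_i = 3.95*(-1.02)^i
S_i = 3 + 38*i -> [3, 41, 79, 117, 155]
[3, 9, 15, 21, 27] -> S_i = 3 + 6*i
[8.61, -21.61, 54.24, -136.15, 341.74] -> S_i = 8.61*(-2.51)^i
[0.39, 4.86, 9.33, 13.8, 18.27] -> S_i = 0.39 + 4.47*i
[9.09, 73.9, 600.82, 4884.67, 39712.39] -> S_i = 9.09*8.13^i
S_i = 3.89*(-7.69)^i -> [3.89, -29.91, 230.04, -1769.0, 13603.63]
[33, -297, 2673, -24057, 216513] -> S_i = 33*-9^i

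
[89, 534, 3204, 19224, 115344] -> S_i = 89*6^i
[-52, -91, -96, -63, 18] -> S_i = Random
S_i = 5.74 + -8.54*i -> [5.74, -2.8, -11.34, -19.88, -28.42]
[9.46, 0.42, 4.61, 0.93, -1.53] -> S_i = Random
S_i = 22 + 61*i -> [22, 83, 144, 205, 266]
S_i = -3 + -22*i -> [-3, -25, -47, -69, -91]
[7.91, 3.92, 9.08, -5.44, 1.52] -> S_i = Random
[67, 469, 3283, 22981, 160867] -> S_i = 67*7^i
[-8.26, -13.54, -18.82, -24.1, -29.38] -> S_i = -8.26 + -5.28*i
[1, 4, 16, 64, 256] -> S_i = 1*4^i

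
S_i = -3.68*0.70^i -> [-3.68, -2.58, -1.8, -1.26, -0.88]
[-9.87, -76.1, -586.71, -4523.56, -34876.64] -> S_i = -9.87*7.71^i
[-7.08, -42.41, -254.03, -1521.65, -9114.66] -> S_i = -7.08*5.99^i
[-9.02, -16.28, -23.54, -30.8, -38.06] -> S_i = -9.02 + -7.26*i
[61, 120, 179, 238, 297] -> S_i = 61 + 59*i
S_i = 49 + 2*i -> [49, 51, 53, 55, 57]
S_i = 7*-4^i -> [7, -28, 112, -448, 1792]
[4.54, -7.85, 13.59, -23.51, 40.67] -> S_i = 4.54*(-1.73)^i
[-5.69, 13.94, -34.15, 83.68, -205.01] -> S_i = -5.69*(-2.45)^i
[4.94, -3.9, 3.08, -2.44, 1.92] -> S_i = 4.94*(-0.79)^i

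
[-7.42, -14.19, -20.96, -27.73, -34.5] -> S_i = -7.42 + -6.77*i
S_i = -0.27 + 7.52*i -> [-0.27, 7.25, 14.77, 22.29, 29.81]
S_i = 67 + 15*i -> [67, 82, 97, 112, 127]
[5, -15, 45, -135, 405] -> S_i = 5*-3^i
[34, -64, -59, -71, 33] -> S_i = Random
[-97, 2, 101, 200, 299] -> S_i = -97 + 99*i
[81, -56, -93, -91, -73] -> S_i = Random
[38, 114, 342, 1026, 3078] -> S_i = 38*3^i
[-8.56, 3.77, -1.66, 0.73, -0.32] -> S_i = -8.56*(-0.44)^i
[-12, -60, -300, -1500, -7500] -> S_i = -12*5^i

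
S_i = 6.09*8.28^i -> [6.09, 50.43, 417.52, 3457.07, 28624.55]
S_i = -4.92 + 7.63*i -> [-4.92, 2.71, 10.34, 17.97, 25.6]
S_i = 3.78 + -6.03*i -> [3.78, -2.25, -8.28, -14.31, -20.34]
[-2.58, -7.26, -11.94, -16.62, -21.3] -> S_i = -2.58 + -4.68*i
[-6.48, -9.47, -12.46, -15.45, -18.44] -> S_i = -6.48 + -2.99*i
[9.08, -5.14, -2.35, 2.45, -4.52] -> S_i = Random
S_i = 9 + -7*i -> [9, 2, -5, -12, -19]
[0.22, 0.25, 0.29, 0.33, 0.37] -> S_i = 0.22*1.14^i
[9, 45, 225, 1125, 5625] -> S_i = 9*5^i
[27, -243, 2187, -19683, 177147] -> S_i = 27*-9^i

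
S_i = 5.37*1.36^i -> [5.37, 7.3, 9.93, 13.51, 18.37]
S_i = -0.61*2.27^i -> [-0.61, -1.38, -3.14, -7.14, -16.2]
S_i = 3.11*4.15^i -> [3.11, 12.91, 53.56, 222.28, 922.47]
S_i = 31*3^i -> [31, 93, 279, 837, 2511]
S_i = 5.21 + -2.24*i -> [5.21, 2.97, 0.73, -1.51, -3.75]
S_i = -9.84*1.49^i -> [-9.84, -14.66, -21.85, -32.55, -48.5]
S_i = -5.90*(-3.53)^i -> [-5.9, 20.83, -73.52, 259.52, -916.12]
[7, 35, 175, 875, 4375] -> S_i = 7*5^i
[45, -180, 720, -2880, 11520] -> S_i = 45*-4^i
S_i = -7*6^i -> [-7, -42, -252, -1512, -9072]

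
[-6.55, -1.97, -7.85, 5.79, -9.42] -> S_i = Random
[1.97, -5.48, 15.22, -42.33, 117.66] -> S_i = 1.97*(-2.78)^i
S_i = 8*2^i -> [8, 16, 32, 64, 128]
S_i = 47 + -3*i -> [47, 44, 41, 38, 35]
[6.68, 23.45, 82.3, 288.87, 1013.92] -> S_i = 6.68*3.51^i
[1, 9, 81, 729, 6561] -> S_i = 1*9^i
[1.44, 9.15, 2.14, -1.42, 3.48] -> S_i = Random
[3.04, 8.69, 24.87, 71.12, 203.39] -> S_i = 3.04*2.86^i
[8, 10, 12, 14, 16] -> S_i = 8 + 2*i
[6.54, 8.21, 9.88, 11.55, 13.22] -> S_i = 6.54 + 1.67*i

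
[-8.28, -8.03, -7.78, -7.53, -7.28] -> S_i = -8.28 + 0.25*i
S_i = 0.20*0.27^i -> [0.2, 0.05, 0.01, 0.0, 0.0]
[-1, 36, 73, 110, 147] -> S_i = -1 + 37*i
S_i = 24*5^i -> [24, 120, 600, 3000, 15000]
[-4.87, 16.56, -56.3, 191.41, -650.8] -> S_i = -4.87*(-3.40)^i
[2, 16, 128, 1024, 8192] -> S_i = 2*8^i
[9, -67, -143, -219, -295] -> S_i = 9 + -76*i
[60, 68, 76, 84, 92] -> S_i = 60 + 8*i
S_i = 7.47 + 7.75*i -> [7.47, 15.22, 22.97, 30.72, 38.47]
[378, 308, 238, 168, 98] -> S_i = 378 + -70*i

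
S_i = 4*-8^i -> [4, -32, 256, -2048, 16384]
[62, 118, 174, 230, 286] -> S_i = 62 + 56*i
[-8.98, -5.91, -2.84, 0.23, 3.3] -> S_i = -8.98 + 3.07*i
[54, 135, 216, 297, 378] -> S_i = 54 + 81*i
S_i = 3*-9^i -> [3, -27, 243, -2187, 19683]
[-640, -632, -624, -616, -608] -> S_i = -640 + 8*i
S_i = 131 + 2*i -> [131, 133, 135, 137, 139]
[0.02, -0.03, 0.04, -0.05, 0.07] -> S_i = 0.02*(-1.37)^i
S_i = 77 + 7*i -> [77, 84, 91, 98, 105]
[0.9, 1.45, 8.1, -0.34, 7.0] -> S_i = Random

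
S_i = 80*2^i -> [80, 160, 320, 640, 1280]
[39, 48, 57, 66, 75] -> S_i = 39 + 9*i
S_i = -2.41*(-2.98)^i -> [-2.41, 7.18, -21.4, 63.78, -190.06]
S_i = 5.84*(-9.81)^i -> [5.84, -57.29, 562.02, -5513.4, 54086.5]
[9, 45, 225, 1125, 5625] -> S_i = 9*5^i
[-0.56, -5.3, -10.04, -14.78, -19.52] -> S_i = -0.56 + -4.74*i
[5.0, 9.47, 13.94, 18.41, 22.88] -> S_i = 5.00 + 4.47*i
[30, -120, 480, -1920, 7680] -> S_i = 30*-4^i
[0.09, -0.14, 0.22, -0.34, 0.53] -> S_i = 0.09*(-1.56)^i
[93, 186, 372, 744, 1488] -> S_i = 93*2^i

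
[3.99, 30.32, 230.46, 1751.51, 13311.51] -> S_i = 3.99*7.60^i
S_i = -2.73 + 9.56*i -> [-2.73, 6.83, 16.39, 25.95, 35.51]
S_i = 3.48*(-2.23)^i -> [3.48, -7.76, 17.31, -38.59, 86.06]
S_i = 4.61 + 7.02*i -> [4.61, 11.63, 18.65, 25.67, 32.69]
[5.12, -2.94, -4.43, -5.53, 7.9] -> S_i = Random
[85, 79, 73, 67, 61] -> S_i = 85 + -6*i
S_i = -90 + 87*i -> [-90, -3, 84, 171, 258]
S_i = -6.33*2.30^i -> [-6.33, -14.56, -33.49, -77.02, -177.14]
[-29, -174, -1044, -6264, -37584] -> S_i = -29*6^i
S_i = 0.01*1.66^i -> [0.01, 0.02, 0.03, 0.05, 0.08]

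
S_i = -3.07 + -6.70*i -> [-3.07, -9.77, -16.47, -23.17, -29.87]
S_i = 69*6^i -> [69, 414, 2484, 14904, 89424]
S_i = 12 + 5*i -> [12, 17, 22, 27, 32]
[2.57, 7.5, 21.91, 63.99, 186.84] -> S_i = 2.57*2.92^i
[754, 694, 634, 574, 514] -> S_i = 754 + -60*i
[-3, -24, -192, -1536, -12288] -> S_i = -3*8^i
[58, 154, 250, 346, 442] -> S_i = 58 + 96*i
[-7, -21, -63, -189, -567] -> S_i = -7*3^i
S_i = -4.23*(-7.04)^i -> [-4.23, 29.78, -209.65, 1475.9, -10390.37]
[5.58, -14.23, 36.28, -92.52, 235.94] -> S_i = 5.58*(-2.55)^i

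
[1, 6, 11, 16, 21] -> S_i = 1 + 5*i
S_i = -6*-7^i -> [-6, 42, -294, 2058, -14406]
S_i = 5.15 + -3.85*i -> [5.15, 1.3, -2.55, -6.4, -10.25]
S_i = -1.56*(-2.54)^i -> [-1.56, 3.96, -10.06, 25.56, -64.93]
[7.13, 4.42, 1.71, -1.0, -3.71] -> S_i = 7.13 + -2.71*i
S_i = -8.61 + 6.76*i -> [-8.61, -1.85, 4.91, 11.67, 18.43]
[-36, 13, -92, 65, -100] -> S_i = Random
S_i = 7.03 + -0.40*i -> [7.03, 6.63, 6.23, 5.83, 5.43]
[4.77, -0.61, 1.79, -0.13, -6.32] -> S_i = Random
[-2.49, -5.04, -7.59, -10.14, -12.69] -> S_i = -2.49 + -2.55*i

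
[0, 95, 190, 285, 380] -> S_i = 0 + 95*i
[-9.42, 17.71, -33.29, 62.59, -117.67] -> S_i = -9.42*(-1.88)^i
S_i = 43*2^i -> [43, 86, 172, 344, 688]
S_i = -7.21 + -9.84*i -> [-7.21, -17.05, -26.89, -36.73, -46.57]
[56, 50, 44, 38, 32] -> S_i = 56 + -6*i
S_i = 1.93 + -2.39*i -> [1.93, -0.46, -2.85, -5.24, -7.63]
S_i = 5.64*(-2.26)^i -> [5.64, -12.75, 28.81, -65.1, 147.13]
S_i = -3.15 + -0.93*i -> [-3.15, -4.08, -5.01, -5.94, -6.87]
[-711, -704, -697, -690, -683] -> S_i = -711 + 7*i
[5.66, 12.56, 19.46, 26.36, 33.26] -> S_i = 5.66 + 6.90*i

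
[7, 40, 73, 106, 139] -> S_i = 7 + 33*i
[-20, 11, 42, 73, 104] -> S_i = -20 + 31*i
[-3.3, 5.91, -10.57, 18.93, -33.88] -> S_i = -3.30*(-1.79)^i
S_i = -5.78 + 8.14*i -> [-5.78, 2.36, 10.5, 18.64, 26.78]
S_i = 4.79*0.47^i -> [4.79, 2.25, 1.06, 0.5, 0.23]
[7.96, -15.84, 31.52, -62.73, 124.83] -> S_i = 7.96*(-1.99)^i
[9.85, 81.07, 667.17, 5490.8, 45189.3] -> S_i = 9.85*8.23^i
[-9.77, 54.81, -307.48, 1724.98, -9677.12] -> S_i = -9.77*(-5.61)^i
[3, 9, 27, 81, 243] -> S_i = 3*3^i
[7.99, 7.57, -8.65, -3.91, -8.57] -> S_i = Random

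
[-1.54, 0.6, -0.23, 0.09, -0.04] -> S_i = -1.54*(-0.39)^i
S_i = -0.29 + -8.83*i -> [-0.29, -9.12, -17.95, -26.78, -35.61]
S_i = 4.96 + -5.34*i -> [4.96, -0.38, -5.72, -11.06, -16.4]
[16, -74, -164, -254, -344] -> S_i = 16 + -90*i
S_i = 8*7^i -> [8, 56, 392, 2744, 19208]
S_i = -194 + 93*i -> [-194, -101, -8, 85, 178]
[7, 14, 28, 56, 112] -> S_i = 7*2^i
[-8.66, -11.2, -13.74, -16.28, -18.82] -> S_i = -8.66 + -2.54*i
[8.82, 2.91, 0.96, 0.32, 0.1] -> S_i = 8.82*0.33^i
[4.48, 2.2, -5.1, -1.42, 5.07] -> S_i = Random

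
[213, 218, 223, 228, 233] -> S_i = 213 + 5*i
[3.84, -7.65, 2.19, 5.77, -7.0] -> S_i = Random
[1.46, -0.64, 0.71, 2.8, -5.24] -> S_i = Random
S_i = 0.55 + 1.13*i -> [0.55, 1.68, 2.81, 3.94, 5.07]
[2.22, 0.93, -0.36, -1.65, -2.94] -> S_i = 2.22 + -1.29*i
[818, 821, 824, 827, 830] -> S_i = 818 + 3*i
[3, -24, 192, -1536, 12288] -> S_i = 3*-8^i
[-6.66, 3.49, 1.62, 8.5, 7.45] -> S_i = Random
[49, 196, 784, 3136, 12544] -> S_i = 49*4^i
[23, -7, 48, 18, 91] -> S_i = Random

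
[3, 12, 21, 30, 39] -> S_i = 3 + 9*i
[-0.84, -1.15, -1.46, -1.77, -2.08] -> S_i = -0.84 + -0.31*i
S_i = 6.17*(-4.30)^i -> [6.17, -26.53, 114.08, -490.56, 2109.4]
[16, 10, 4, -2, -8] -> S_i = 16 + -6*i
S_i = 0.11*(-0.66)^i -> [0.11, -0.07, 0.05, -0.03, 0.02]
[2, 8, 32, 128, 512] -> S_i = 2*4^i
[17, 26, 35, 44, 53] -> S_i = 17 + 9*i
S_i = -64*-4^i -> [-64, 256, -1024, 4096, -16384]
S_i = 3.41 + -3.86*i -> [3.41, -0.45, -4.31, -8.17, -12.03]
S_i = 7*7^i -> [7, 49, 343, 2401, 16807]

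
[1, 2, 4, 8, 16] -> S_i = 1*2^i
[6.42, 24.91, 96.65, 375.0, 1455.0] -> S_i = 6.42*3.88^i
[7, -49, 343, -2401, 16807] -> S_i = 7*-7^i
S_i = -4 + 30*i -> [-4, 26, 56, 86, 116]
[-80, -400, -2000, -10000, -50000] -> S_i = -80*5^i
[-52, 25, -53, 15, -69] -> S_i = Random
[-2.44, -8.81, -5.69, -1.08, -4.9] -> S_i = Random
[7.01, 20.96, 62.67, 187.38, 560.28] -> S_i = 7.01*2.99^i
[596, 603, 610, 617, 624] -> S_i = 596 + 7*i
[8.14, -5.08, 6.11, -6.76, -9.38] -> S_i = Random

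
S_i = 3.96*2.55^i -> [3.96, 10.1, 25.75, 65.66, 167.44]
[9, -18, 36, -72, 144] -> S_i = 9*-2^i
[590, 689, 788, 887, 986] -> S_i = 590 + 99*i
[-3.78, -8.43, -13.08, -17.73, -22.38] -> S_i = -3.78 + -4.65*i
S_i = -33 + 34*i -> [-33, 1, 35, 69, 103]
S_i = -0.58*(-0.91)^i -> [-0.58, 0.53, -0.48, 0.44, -0.4]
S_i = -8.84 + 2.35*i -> [-8.84, -6.49, -4.14, -1.79, 0.56]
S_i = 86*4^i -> [86, 344, 1376, 5504, 22016]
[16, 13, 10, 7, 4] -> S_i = 16 + -3*i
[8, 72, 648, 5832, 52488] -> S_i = 8*9^i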